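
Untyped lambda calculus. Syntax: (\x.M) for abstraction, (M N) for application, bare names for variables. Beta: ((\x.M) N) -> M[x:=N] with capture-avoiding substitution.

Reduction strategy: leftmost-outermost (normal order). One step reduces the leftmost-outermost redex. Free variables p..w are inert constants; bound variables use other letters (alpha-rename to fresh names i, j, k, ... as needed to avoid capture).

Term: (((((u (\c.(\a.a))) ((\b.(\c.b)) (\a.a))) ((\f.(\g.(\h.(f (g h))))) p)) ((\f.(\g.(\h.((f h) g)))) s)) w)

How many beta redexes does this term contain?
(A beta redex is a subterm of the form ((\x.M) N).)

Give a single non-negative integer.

Answer: 3

Derivation:
Term: (((((u (\c.(\a.a))) ((\b.(\c.b)) (\a.a))) ((\f.(\g.(\h.(f (g h))))) p)) ((\f.(\g.(\h.((f h) g)))) s)) w)
  Redex: ((\b.(\c.b)) (\a.a))
  Redex: ((\f.(\g.(\h.(f (g h))))) p)
  Redex: ((\f.(\g.(\h.((f h) g)))) s)
Total redexes: 3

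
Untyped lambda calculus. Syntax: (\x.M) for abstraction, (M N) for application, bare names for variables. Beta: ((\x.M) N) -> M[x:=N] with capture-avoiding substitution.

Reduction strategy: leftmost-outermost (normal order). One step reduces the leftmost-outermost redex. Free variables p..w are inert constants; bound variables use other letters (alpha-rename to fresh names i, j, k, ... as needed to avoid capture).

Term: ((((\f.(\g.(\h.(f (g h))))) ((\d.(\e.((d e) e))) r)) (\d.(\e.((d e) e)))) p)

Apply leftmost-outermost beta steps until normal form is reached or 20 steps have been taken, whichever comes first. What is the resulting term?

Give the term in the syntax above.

Step 0: ((((\f.(\g.(\h.(f (g h))))) ((\d.(\e.((d e) e))) r)) (\d.(\e.((d e) e)))) p)
Step 1: (((\g.(\h.(((\d.(\e.((d e) e))) r) (g h)))) (\d.(\e.((d e) e)))) p)
Step 2: ((\h.(((\d.(\e.((d e) e))) r) ((\d.(\e.((d e) e))) h))) p)
Step 3: (((\d.(\e.((d e) e))) r) ((\d.(\e.((d e) e))) p))
Step 4: ((\e.((r e) e)) ((\d.(\e.((d e) e))) p))
Step 5: ((r ((\d.(\e.((d e) e))) p)) ((\d.(\e.((d e) e))) p))
Step 6: ((r (\e.((p e) e))) ((\d.(\e.((d e) e))) p))
Step 7: ((r (\e.((p e) e))) (\e.((p e) e)))

Answer: ((r (\e.((p e) e))) (\e.((p e) e)))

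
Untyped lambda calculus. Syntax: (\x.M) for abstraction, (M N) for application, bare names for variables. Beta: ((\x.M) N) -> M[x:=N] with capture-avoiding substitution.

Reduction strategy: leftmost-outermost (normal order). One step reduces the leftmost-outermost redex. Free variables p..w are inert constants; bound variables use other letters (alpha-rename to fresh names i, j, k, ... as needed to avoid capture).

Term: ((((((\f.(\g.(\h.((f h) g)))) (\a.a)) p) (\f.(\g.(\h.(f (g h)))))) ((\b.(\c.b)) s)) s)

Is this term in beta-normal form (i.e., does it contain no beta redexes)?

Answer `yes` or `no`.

Term: ((((((\f.(\g.(\h.((f h) g)))) (\a.a)) p) (\f.(\g.(\h.(f (g h)))))) ((\b.(\c.b)) s)) s)
Found 2 beta redex(es).

Answer: no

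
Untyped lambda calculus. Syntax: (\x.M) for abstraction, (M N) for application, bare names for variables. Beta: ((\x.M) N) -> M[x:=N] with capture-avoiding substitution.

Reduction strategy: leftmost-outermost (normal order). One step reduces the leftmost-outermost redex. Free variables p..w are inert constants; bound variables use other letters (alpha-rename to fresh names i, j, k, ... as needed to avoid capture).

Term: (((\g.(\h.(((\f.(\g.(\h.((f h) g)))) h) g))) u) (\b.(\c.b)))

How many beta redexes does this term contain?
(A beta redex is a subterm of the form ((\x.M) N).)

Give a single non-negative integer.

Term: (((\g.(\h.(((\f.(\g.(\h.((f h) g)))) h) g))) u) (\b.(\c.b)))
  Redex: ((\g.(\h.(((\f.(\g.(\h.((f h) g)))) h) g))) u)
  Redex: ((\f.(\g.(\h.((f h) g)))) h)
Total redexes: 2

Answer: 2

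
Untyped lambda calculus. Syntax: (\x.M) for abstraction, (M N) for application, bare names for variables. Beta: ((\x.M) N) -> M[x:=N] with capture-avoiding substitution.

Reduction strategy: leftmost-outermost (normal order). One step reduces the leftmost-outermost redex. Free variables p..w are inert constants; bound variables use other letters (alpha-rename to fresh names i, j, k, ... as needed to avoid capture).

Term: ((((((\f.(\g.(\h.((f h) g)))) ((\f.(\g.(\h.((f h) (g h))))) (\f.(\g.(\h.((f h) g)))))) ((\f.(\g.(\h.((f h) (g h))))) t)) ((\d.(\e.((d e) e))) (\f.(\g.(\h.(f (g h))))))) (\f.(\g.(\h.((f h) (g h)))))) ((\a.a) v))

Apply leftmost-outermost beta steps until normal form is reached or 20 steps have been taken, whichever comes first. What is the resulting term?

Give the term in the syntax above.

Step 0: ((((((\f.(\g.(\h.((f h) g)))) ((\f.(\g.(\h.((f h) (g h))))) (\f.(\g.(\h.((f h) g)))))) ((\f.(\g.(\h.((f h) (g h))))) t)) ((\d.(\e.((d e) e))) (\f.(\g.(\h.(f (g h))))))) (\f.(\g.(\h.((f h) (g h)))))) ((\a.a) v))
Step 1: (((((\g.(\h.((((\f.(\g.(\h.((f h) (g h))))) (\f.(\g.(\h.((f h) g))))) h) g))) ((\f.(\g.(\h.((f h) (g h))))) t)) ((\d.(\e.((d e) e))) (\f.(\g.(\h.(f (g h))))))) (\f.(\g.(\h.((f h) (g h)))))) ((\a.a) v))
Step 2: ((((\h.((((\f.(\g.(\h.((f h) (g h))))) (\f.(\g.(\h.((f h) g))))) h) ((\f.(\g.(\h.((f h) (g h))))) t))) ((\d.(\e.((d e) e))) (\f.(\g.(\h.(f (g h))))))) (\f.(\g.(\h.((f h) (g h)))))) ((\a.a) v))
Step 3: ((((((\f.(\g.(\h.((f h) (g h))))) (\f.(\g.(\h.((f h) g))))) ((\d.(\e.((d e) e))) (\f.(\g.(\h.(f (g h))))))) ((\f.(\g.(\h.((f h) (g h))))) t)) (\f.(\g.(\h.((f h) (g h)))))) ((\a.a) v))
Step 4: (((((\g.(\h.(((\f.(\g.(\h.((f h) g)))) h) (g h)))) ((\d.(\e.((d e) e))) (\f.(\g.(\h.(f (g h))))))) ((\f.(\g.(\h.((f h) (g h))))) t)) (\f.(\g.(\h.((f h) (g h)))))) ((\a.a) v))
Step 5: ((((\h.(((\f.(\g.(\h.((f h) g)))) h) (((\d.(\e.((d e) e))) (\f.(\g.(\h.(f (g h)))))) h))) ((\f.(\g.(\h.((f h) (g h))))) t)) (\f.(\g.(\h.((f h) (g h)))))) ((\a.a) v))
Step 6: (((((\f.(\g.(\h.((f h) g)))) ((\f.(\g.(\h.((f h) (g h))))) t)) (((\d.(\e.((d e) e))) (\f.(\g.(\h.(f (g h)))))) ((\f.(\g.(\h.((f h) (g h))))) t))) (\f.(\g.(\h.((f h) (g h)))))) ((\a.a) v))
Step 7: ((((\g.(\h.((((\f.(\g.(\h.((f h) (g h))))) t) h) g))) (((\d.(\e.((d e) e))) (\f.(\g.(\h.(f (g h)))))) ((\f.(\g.(\h.((f h) (g h))))) t))) (\f.(\g.(\h.((f h) (g h)))))) ((\a.a) v))
Step 8: (((\h.((((\f.(\g.(\h.((f h) (g h))))) t) h) (((\d.(\e.((d e) e))) (\f.(\g.(\h.(f (g h)))))) ((\f.(\g.(\h.((f h) (g h))))) t)))) (\f.(\g.(\h.((f h) (g h)))))) ((\a.a) v))
Step 9: (((((\f.(\g.(\h.((f h) (g h))))) t) (\f.(\g.(\h.((f h) (g h)))))) (((\d.(\e.((d e) e))) (\f.(\g.(\h.(f (g h)))))) ((\f.(\g.(\h.((f h) (g h))))) t))) ((\a.a) v))
Step 10: ((((\g.(\h.((t h) (g h)))) (\f.(\g.(\h.((f h) (g h)))))) (((\d.(\e.((d e) e))) (\f.(\g.(\h.(f (g h)))))) ((\f.(\g.(\h.((f h) (g h))))) t))) ((\a.a) v))
Step 11: (((\h.((t h) ((\f.(\g.(\h.((f h) (g h))))) h))) (((\d.(\e.((d e) e))) (\f.(\g.(\h.(f (g h)))))) ((\f.(\g.(\h.((f h) (g h))))) t))) ((\a.a) v))
Step 12: (((t (((\d.(\e.((d e) e))) (\f.(\g.(\h.(f (g h)))))) ((\f.(\g.(\h.((f h) (g h))))) t))) ((\f.(\g.(\h.((f h) (g h))))) (((\d.(\e.((d e) e))) (\f.(\g.(\h.(f (g h)))))) ((\f.(\g.(\h.((f h) (g h))))) t)))) ((\a.a) v))
Step 13: (((t ((\e.(((\f.(\g.(\h.(f (g h))))) e) e)) ((\f.(\g.(\h.((f h) (g h))))) t))) ((\f.(\g.(\h.((f h) (g h))))) (((\d.(\e.((d e) e))) (\f.(\g.(\h.(f (g h)))))) ((\f.(\g.(\h.((f h) (g h))))) t)))) ((\a.a) v))
Step 14: (((t (((\f.(\g.(\h.(f (g h))))) ((\f.(\g.(\h.((f h) (g h))))) t)) ((\f.(\g.(\h.((f h) (g h))))) t))) ((\f.(\g.(\h.((f h) (g h))))) (((\d.(\e.((d e) e))) (\f.(\g.(\h.(f (g h)))))) ((\f.(\g.(\h.((f h) (g h))))) t)))) ((\a.a) v))
Step 15: (((t ((\g.(\h.(((\f.(\g.(\h.((f h) (g h))))) t) (g h)))) ((\f.(\g.(\h.((f h) (g h))))) t))) ((\f.(\g.(\h.((f h) (g h))))) (((\d.(\e.((d e) e))) (\f.(\g.(\h.(f (g h)))))) ((\f.(\g.(\h.((f h) (g h))))) t)))) ((\a.a) v))
Step 16: (((t (\h.(((\f.(\g.(\h.((f h) (g h))))) t) (((\f.(\g.(\h.((f h) (g h))))) t) h)))) ((\f.(\g.(\h.((f h) (g h))))) (((\d.(\e.((d e) e))) (\f.(\g.(\h.(f (g h)))))) ((\f.(\g.(\h.((f h) (g h))))) t)))) ((\a.a) v))
Step 17: (((t (\h.((\g.(\h.((t h) (g h)))) (((\f.(\g.(\h.((f h) (g h))))) t) h)))) ((\f.(\g.(\h.((f h) (g h))))) (((\d.(\e.((d e) e))) (\f.(\g.(\h.(f (g h)))))) ((\f.(\g.(\h.((f h) (g h))))) t)))) ((\a.a) v))
Step 18: (((t (\h.(\i.((t i) ((((\f.(\g.(\h.((f h) (g h))))) t) h) i))))) ((\f.(\g.(\h.((f h) (g h))))) (((\d.(\e.((d e) e))) (\f.(\g.(\h.(f (g h)))))) ((\f.(\g.(\h.((f h) (g h))))) t)))) ((\a.a) v))
Step 19: (((t (\h.(\i.((t i) (((\g.(\h.((t h) (g h)))) h) i))))) ((\f.(\g.(\h.((f h) (g h))))) (((\d.(\e.((d e) e))) (\f.(\g.(\h.(f (g h)))))) ((\f.(\g.(\h.((f h) (g h))))) t)))) ((\a.a) v))
Step 20: (((t (\h.(\i.((t i) ((\i.((t i) (h i))) i))))) ((\f.(\g.(\h.((f h) (g h))))) (((\d.(\e.((d e) e))) (\f.(\g.(\h.(f (g h)))))) ((\f.(\g.(\h.((f h) (g h))))) t)))) ((\a.a) v))

Answer: (((t (\h.(\i.((t i) ((\i.((t i) (h i))) i))))) ((\f.(\g.(\h.((f h) (g h))))) (((\d.(\e.((d e) e))) (\f.(\g.(\h.(f (g h)))))) ((\f.(\g.(\h.((f h) (g h))))) t)))) ((\a.a) v))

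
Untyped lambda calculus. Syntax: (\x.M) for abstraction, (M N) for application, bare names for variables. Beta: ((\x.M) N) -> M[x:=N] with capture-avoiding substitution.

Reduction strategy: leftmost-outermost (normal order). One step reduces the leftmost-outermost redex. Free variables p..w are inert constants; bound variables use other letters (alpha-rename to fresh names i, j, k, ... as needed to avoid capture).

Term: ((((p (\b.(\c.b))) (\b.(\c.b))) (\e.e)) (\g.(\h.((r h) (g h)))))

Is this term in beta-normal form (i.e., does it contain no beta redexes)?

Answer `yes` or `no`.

Term: ((((p (\b.(\c.b))) (\b.(\c.b))) (\e.e)) (\g.(\h.((r h) (g h)))))
No beta redexes found.

Answer: yes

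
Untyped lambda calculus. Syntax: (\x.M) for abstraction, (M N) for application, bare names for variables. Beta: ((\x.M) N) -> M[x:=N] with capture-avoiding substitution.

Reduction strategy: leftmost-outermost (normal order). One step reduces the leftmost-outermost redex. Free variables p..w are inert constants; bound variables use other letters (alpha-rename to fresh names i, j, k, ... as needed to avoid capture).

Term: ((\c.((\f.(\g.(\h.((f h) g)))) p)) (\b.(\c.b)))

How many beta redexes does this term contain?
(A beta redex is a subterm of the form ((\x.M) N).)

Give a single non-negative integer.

Term: ((\c.((\f.(\g.(\h.((f h) g)))) p)) (\b.(\c.b)))
  Redex: ((\c.((\f.(\g.(\h.((f h) g)))) p)) (\b.(\c.b)))
  Redex: ((\f.(\g.(\h.((f h) g)))) p)
Total redexes: 2

Answer: 2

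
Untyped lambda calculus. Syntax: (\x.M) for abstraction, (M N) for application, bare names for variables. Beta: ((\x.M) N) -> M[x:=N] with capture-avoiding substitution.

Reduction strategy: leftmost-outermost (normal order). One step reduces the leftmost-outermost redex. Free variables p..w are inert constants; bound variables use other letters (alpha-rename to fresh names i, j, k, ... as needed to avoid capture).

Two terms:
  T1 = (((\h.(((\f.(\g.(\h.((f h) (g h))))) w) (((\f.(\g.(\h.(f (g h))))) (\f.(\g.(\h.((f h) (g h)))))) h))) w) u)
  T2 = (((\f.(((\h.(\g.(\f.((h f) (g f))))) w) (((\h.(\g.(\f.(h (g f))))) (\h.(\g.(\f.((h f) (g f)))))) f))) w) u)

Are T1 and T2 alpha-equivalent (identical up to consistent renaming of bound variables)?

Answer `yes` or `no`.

Term 1: (((\h.(((\f.(\g.(\h.((f h) (g h))))) w) (((\f.(\g.(\h.(f (g h))))) (\f.(\g.(\h.((f h) (g h)))))) h))) w) u)
Term 2: (((\f.(((\h.(\g.(\f.((h f) (g f))))) w) (((\h.(\g.(\f.(h (g f))))) (\h.(\g.(\f.((h f) (g f)))))) f))) w) u)
Alpha-equivalence: compare structure up to binder renaming.
Result: True

Answer: yes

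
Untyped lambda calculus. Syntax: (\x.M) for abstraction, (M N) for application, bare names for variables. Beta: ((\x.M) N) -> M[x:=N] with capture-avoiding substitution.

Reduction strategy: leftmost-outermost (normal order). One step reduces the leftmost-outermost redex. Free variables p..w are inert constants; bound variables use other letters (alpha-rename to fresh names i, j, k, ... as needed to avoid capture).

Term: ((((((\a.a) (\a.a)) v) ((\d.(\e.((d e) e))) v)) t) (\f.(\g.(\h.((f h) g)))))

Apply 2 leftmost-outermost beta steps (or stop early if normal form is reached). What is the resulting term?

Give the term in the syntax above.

Answer: (((v ((\d.(\e.((d e) e))) v)) t) (\f.(\g.(\h.((f h) g)))))

Derivation:
Step 0: ((((((\a.a) (\a.a)) v) ((\d.(\e.((d e) e))) v)) t) (\f.(\g.(\h.((f h) g)))))
Step 1: (((((\a.a) v) ((\d.(\e.((d e) e))) v)) t) (\f.(\g.(\h.((f h) g)))))
Step 2: (((v ((\d.(\e.((d e) e))) v)) t) (\f.(\g.(\h.((f h) g)))))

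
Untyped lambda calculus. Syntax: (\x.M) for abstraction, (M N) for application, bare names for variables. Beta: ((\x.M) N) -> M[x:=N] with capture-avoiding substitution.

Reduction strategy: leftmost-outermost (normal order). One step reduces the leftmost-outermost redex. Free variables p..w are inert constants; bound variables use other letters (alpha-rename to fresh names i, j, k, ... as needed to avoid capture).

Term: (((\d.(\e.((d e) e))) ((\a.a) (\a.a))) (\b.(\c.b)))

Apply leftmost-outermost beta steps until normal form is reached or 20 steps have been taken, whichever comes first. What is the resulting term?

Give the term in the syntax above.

Step 0: (((\d.(\e.((d e) e))) ((\a.a) (\a.a))) (\b.(\c.b)))
Step 1: ((\e.((((\a.a) (\a.a)) e) e)) (\b.(\c.b)))
Step 2: ((((\a.a) (\a.a)) (\b.(\c.b))) (\b.(\c.b)))
Step 3: (((\a.a) (\b.(\c.b))) (\b.(\c.b)))
Step 4: ((\b.(\c.b)) (\b.(\c.b)))
Step 5: (\c.(\b.(\c.b)))

Answer: (\c.(\b.(\c.b)))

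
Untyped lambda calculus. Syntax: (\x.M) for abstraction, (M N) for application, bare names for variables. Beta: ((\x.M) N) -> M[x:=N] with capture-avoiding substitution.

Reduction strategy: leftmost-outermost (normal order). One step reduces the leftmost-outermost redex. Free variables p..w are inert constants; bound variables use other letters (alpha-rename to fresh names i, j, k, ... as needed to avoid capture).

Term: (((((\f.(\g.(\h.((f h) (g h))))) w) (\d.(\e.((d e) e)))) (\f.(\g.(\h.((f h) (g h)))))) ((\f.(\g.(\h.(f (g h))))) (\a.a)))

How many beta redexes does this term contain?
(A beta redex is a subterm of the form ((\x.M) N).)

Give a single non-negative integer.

Answer: 2

Derivation:
Term: (((((\f.(\g.(\h.((f h) (g h))))) w) (\d.(\e.((d e) e)))) (\f.(\g.(\h.((f h) (g h)))))) ((\f.(\g.(\h.(f (g h))))) (\a.a)))
  Redex: ((\f.(\g.(\h.((f h) (g h))))) w)
  Redex: ((\f.(\g.(\h.(f (g h))))) (\a.a))
Total redexes: 2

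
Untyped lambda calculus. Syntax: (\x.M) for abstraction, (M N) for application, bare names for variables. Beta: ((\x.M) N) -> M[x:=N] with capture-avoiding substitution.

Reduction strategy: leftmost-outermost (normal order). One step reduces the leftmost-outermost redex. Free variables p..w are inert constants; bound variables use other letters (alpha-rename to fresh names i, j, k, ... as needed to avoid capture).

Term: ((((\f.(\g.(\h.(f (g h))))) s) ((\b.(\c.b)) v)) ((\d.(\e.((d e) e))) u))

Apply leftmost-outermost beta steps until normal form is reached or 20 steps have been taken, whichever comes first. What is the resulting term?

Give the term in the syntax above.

Step 0: ((((\f.(\g.(\h.(f (g h))))) s) ((\b.(\c.b)) v)) ((\d.(\e.((d e) e))) u))
Step 1: (((\g.(\h.(s (g h)))) ((\b.(\c.b)) v)) ((\d.(\e.((d e) e))) u))
Step 2: ((\h.(s (((\b.(\c.b)) v) h))) ((\d.(\e.((d e) e))) u))
Step 3: (s (((\b.(\c.b)) v) ((\d.(\e.((d e) e))) u)))
Step 4: (s ((\c.v) ((\d.(\e.((d e) e))) u)))
Step 5: (s v)

Answer: (s v)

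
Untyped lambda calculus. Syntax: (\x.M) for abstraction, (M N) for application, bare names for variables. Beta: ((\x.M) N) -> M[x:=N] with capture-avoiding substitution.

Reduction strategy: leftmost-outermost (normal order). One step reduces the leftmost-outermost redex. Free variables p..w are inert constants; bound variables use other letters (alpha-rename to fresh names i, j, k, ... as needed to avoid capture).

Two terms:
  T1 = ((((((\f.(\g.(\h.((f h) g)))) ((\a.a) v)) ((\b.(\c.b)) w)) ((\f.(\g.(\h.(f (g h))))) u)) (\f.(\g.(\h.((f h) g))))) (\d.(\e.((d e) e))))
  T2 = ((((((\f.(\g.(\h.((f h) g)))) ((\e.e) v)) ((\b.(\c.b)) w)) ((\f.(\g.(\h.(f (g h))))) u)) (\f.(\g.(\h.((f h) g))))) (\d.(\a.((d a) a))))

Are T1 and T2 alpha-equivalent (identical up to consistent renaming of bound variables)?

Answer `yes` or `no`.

Answer: yes

Derivation:
Term 1: ((((((\f.(\g.(\h.((f h) g)))) ((\a.a) v)) ((\b.(\c.b)) w)) ((\f.(\g.(\h.(f (g h))))) u)) (\f.(\g.(\h.((f h) g))))) (\d.(\e.((d e) e))))
Term 2: ((((((\f.(\g.(\h.((f h) g)))) ((\e.e) v)) ((\b.(\c.b)) w)) ((\f.(\g.(\h.(f (g h))))) u)) (\f.(\g.(\h.((f h) g))))) (\d.(\a.((d a) a))))
Alpha-equivalence: compare structure up to binder renaming.
Result: True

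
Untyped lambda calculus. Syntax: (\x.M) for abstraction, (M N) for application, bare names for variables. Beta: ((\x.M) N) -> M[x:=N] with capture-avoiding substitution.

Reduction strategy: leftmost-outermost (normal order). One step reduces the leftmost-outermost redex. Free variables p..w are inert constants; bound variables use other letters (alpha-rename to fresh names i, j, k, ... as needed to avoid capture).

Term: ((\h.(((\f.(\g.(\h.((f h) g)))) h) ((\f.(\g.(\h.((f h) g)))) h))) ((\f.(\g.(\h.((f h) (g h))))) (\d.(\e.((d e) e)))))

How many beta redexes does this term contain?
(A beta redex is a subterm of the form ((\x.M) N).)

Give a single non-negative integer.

Answer: 4

Derivation:
Term: ((\h.(((\f.(\g.(\h.((f h) g)))) h) ((\f.(\g.(\h.((f h) g)))) h))) ((\f.(\g.(\h.((f h) (g h))))) (\d.(\e.((d e) e)))))
  Redex: ((\h.(((\f.(\g.(\h.((f h) g)))) h) ((\f.(\g.(\h.((f h) g)))) h))) ((\f.(\g.(\h.((f h) (g h))))) (\d.(\e.((d e) e)))))
  Redex: ((\f.(\g.(\h.((f h) g)))) h)
  Redex: ((\f.(\g.(\h.((f h) g)))) h)
  Redex: ((\f.(\g.(\h.((f h) (g h))))) (\d.(\e.((d e) e))))
Total redexes: 4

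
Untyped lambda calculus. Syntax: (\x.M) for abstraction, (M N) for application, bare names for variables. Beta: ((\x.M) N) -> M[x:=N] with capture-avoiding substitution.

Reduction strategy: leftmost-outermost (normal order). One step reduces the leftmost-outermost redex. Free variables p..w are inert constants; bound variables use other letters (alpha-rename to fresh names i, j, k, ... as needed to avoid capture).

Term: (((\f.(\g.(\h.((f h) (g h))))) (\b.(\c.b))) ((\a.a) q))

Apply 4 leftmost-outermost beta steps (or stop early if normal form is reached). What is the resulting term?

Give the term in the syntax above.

Answer: (\h.h)

Derivation:
Step 0: (((\f.(\g.(\h.((f h) (g h))))) (\b.(\c.b))) ((\a.a) q))
Step 1: ((\g.(\h.(((\b.(\c.b)) h) (g h)))) ((\a.a) q))
Step 2: (\h.(((\b.(\c.b)) h) (((\a.a) q) h)))
Step 3: (\h.((\c.h) (((\a.a) q) h)))
Step 4: (\h.h)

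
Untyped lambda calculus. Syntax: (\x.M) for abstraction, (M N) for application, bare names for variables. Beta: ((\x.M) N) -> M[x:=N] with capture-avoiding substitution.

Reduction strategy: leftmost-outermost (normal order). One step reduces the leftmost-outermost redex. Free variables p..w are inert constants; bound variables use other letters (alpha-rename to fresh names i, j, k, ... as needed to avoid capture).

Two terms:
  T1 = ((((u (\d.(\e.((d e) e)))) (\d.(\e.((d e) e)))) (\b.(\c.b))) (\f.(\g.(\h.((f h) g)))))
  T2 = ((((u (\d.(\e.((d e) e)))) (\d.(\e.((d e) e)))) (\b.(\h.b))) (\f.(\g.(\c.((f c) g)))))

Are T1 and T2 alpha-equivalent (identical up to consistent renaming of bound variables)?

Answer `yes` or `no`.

Term 1: ((((u (\d.(\e.((d e) e)))) (\d.(\e.((d e) e)))) (\b.(\c.b))) (\f.(\g.(\h.((f h) g)))))
Term 2: ((((u (\d.(\e.((d e) e)))) (\d.(\e.((d e) e)))) (\b.(\h.b))) (\f.(\g.(\c.((f c) g)))))
Alpha-equivalence: compare structure up to binder renaming.
Result: True

Answer: yes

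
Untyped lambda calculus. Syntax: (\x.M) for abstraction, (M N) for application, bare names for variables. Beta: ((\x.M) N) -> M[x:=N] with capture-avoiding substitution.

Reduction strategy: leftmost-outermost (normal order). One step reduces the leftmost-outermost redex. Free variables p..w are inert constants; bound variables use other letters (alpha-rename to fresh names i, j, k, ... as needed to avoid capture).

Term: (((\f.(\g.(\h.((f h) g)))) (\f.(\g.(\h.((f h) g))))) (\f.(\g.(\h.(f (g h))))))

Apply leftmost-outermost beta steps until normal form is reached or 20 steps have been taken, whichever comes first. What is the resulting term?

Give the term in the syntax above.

Answer: (\h.(\i.((h i) (\f.(\g.(\h.(f (g h))))))))

Derivation:
Step 0: (((\f.(\g.(\h.((f h) g)))) (\f.(\g.(\h.((f h) g))))) (\f.(\g.(\h.(f (g h))))))
Step 1: ((\g.(\h.(((\f.(\g.(\h.((f h) g)))) h) g))) (\f.(\g.(\h.(f (g h))))))
Step 2: (\h.(((\f.(\g.(\h.((f h) g)))) h) (\f.(\g.(\h.(f (g h)))))))
Step 3: (\h.((\g.(\i.((h i) g))) (\f.(\g.(\h.(f (g h)))))))
Step 4: (\h.(\i.((h i) (\f.(\g.(\h.(f (g h))))))))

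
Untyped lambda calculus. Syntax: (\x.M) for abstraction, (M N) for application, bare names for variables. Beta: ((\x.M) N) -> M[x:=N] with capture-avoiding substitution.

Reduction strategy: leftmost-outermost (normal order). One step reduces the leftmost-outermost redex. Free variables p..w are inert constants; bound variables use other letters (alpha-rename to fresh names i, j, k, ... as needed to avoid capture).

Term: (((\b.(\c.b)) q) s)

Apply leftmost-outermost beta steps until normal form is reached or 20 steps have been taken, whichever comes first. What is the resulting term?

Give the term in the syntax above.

Answer: q

Derivation:
Step 0: (((\b.(\c.b)) q) s)
Step 1: ((\c.q) s)
Step 2: q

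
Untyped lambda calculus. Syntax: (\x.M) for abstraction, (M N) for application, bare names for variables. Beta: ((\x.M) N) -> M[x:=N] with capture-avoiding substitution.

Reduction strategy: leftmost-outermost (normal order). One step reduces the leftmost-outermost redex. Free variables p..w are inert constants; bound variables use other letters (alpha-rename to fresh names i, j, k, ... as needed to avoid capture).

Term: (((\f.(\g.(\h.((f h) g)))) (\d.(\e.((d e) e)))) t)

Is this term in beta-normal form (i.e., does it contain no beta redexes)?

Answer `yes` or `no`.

Answer: no

Derivation:
Term: (((\f.(\g.(\h.((f h) g)))) (\d.(\e.((d e) e)))) t)
Found 1 beta redex(es).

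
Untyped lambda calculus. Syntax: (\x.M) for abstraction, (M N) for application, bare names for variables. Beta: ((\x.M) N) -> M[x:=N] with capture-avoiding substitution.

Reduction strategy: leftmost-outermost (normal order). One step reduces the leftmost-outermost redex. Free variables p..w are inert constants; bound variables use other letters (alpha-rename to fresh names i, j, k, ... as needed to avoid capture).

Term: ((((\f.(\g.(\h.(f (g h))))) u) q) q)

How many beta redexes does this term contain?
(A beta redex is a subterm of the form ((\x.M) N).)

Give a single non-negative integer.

Term: ((((\f.(\g.(\h.(f (g h))))) u) q) q)
  Redex: ((\f.(\g.(\h.(f (g h))))) u)
Total redexes: 1

Answer: 1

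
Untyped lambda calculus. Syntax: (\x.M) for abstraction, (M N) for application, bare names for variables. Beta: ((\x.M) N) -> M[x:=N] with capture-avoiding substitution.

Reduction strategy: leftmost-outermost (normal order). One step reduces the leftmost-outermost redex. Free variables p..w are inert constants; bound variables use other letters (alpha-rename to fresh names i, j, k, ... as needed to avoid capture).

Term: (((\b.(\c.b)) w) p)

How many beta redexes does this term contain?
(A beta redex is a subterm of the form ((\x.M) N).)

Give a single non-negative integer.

Answer: 1

Derivation:
Term: (((\b.(\c.b)) w) p)
  Redex: ((\b.(\c.b)) w)
Total redexes: 1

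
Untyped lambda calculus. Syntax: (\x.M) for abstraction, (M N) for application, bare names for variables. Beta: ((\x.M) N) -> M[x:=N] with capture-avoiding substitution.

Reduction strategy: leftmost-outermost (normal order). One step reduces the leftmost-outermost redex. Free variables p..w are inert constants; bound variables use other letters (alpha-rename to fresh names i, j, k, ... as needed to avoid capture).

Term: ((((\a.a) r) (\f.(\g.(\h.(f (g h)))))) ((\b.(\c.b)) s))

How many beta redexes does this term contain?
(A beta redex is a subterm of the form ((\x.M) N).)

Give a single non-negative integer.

Answer: 2

Derivation:
Term: ((((\a.a) r) (\f.(\g.(\h.(f (g h)))))) ((\b.(\c.b)) s))
  Redex: ((\a.a) r)
  Redex: ((\b.(\c.b)) s)
Total redexes: 2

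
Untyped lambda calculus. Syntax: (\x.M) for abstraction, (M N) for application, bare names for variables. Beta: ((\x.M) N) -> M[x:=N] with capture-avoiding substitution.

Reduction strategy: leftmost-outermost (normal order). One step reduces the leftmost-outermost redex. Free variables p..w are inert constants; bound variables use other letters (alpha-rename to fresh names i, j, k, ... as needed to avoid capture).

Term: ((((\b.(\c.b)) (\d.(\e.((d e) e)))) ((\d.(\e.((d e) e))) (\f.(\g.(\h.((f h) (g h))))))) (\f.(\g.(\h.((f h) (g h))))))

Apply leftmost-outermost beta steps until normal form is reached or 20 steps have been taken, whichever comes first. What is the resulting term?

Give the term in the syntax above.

Step 0: ((((\b.(\c.b)) (\d.(\e.((d e) e)))) ((\d.(\e.((d e) e))) (\f.(\g.(\h.((f h) (g h))))))) (\f.(\g.(\h.((f h) (g h))))))
Step 1: (((\c.(\d.(\e.((d e) e)))) ((\d.(\e.((d e) e))) (\f.(\g.(\h.((f h) (g h))))))) (\f.(\g.(\h.((f h) (g h))))))
Step 2: ((\d.(\e.((d e) e))) (\f.(\g.(\h.((f h) (g h))))))
Step 3: (\e.(((\f.(\g.(\h.((f h) (g h))))) e) e))
Step 4: (\e.((\g.(\h.((e h) (g h)))) e))
Step 5: (\e.(\h.((e h) (e h))))

Answer: (\e.(\h.((e h) (e h))))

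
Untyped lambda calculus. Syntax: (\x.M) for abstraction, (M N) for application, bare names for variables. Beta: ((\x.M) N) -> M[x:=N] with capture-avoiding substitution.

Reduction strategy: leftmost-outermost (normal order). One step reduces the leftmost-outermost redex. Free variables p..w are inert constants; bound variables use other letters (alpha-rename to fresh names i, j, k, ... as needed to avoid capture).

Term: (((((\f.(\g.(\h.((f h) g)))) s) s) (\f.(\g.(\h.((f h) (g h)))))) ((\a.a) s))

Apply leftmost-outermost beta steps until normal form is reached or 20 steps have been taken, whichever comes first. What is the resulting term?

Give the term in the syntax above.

Answer: (((s (\f.(\g.(\h.((f h) (g h)))))) s) s)

Derivation:
Step 0: (((((\f.(\g.(\h.((f h) g)))) s) s) (\f.(\g.(\h.((f h) (g h)))))) ((\a.a) s))
Step 1: ((((\g.(\h.((s h) g))) s) (\f.(\g.(\h.((f h) (g h)))))) ((\a.a) s))
Step 2: (((\h.((s h) s)) (\f.(\g.(\h.((f h) (g h)))))) ((\a.a) s))
Step 3: (((s (\f.(\g.(\h.((f h) (g h)))))) s) ((\a.a) s))
Step 4: (((s (\f.(\g.(\h.((f h) (g h)))))) s) s)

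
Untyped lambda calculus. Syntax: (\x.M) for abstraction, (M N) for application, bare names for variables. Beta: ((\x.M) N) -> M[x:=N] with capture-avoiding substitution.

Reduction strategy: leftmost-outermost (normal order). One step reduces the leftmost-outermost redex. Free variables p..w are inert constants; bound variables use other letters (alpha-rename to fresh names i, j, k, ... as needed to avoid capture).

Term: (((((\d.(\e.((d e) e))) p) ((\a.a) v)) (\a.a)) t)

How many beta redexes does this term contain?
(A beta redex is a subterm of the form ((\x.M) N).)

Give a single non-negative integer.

Term: (((((\d.(\e.((d e) e))) p) ((\a.a) v)) (\a.a)) t)
  Redex: ((\d.(\e.((d e) e))) p)
  Redex: ((\a.a) v)
Total redexes: 2

Answer: 2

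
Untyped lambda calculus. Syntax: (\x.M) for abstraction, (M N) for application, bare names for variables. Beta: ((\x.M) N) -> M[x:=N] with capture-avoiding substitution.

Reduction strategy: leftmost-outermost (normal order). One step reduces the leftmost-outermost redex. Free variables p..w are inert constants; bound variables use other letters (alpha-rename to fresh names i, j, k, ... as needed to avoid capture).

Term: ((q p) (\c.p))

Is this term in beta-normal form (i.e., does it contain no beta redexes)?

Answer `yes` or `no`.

Term: ((q p) (\c.p))
No beta redexes found.

Answer: yes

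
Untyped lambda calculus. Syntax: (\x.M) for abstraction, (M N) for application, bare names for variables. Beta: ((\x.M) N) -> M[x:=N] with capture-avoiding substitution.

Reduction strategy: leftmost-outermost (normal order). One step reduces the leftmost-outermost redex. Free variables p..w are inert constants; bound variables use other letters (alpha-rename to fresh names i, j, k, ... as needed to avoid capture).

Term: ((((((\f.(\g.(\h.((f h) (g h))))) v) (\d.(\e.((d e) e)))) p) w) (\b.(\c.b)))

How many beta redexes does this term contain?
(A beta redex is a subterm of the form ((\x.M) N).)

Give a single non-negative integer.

Answer: 1

Derivation:
Term: ((((((\f.(\g.(\h.((f h) (g h))))) v) (\d.(\e.((d e) e)))) p) w) (\b.(\c.b)))
  Redex: ((\f.(\g.(\h.((f h) (g h))))) v)
Total redexes: 1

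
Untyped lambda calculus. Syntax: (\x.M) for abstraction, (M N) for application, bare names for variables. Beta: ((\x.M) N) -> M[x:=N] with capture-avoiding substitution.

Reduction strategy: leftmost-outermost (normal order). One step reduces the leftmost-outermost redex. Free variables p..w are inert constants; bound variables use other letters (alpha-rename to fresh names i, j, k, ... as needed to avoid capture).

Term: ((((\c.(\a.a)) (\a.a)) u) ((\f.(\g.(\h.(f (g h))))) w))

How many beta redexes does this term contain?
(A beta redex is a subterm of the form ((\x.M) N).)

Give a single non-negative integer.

Term: ((((\c.(\a.a)) (\a.a)) u) ((\f.(\g.(\h.(f (g h))))) w))
  Redex: ((\c.(\a.a)) (\a.a))
  Redex: ((\f.(\g.(\h.(f (g h))))) w)
Total redexes: 2

Answer: 2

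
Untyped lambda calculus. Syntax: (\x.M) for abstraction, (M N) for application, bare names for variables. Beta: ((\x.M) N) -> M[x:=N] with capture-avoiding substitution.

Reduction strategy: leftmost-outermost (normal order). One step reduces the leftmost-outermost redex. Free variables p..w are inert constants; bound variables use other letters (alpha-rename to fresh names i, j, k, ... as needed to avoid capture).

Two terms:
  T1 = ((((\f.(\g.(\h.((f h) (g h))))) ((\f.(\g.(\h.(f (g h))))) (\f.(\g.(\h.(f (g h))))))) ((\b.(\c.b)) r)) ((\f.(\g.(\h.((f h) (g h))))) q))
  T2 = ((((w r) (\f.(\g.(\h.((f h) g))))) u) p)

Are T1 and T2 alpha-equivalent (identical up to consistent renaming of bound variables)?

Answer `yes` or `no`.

Term 1: ((((\f.(\g.(\h.((f h) (g h))))) ((\f.(\g.(\h.(f (g h))))) (\f.(\g.(\h.(f (g h))))))) ((\b.(\c.b)) r)) ((\f.(\g.(\h.((f h) (g h))))) q))
Term 2: ((((w r) (\f.(\g.(\h.((f h) g))))) u) p)
Alpha-equivalence: compare structure up to binder renaming.
Result: False

Answer: no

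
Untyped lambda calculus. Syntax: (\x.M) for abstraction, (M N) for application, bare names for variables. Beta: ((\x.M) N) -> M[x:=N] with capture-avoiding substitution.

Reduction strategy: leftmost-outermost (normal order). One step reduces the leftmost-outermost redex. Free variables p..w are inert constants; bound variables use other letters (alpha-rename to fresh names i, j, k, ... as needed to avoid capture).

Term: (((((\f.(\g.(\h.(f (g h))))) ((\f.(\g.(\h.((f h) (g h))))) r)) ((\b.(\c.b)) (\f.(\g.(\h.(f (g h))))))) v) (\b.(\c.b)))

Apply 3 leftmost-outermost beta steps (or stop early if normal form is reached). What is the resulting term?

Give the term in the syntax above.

Step 0: (((((\f.(\g.(\h.(f (g h))))) ((\f.(\g.(\h.((f h) (g h))))) r)) ((\b.(\c.b)) (\f.(\g.(\h.(f (g h))))))) v) (\b.(\c.b)))
Step 1: ((((\g.(\h.(((\f.(\g.(\h.((f h) (g h))))) r) (g h)))) ((\b.(\c.b)) (\f.(\g.(\h.(f (g h))))))) v) (\b.(\c.b)))
Step 2: (((\h.(((\f.(\g.(\h.((f h) (g h))))) r) (((\b.(\c.b)) (\f.(\g.(\h.(f (g h)))))) h))) v) (\b.(\c.b)))
Step 3: ((((\f.(\g.(\h.((f h) (g h))))) r) (((\b.(\c.b)) (\f.(\g.(\h.(f (g h)))))) v)) (\b.(\c.b)))

Answer: ((((\f.(\g.(\h.((f h) (g h))))) r) (((\b.(\c.b)) (\f.(\g.(\h.(f (g h)))))) v)) (\b.(\c.b)))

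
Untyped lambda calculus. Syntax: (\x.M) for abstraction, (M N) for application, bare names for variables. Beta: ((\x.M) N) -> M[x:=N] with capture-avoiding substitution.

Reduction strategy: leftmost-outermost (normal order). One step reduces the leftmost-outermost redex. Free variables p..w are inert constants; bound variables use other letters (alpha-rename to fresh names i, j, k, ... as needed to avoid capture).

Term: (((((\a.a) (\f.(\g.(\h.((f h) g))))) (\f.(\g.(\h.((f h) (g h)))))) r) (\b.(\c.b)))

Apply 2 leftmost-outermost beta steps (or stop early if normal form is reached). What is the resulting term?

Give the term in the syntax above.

Answer: (((\g.(\h.(((\f.(\g.(\h.((f h) (g h))))) h) g))) r) (\b.(\c.b)))

Derivation:
Step 0: (((((\a.a) (\f.(\g.(\h.((f h) g))))) (\f.(\g.(\h.((f h) (g h)))))) r) (\b.(\c.b)))
Step 1: ((((\f.(\g.(\h.((f h) g)))) (\f.(\g.(\h.((f h) (g h)))))) r) (\b.(\c.b)))
Step 2: (((\g.(\h.(((\f.(\g.(\h.((f h) (g h))))) h) g))) r) (\b.(\c.b)))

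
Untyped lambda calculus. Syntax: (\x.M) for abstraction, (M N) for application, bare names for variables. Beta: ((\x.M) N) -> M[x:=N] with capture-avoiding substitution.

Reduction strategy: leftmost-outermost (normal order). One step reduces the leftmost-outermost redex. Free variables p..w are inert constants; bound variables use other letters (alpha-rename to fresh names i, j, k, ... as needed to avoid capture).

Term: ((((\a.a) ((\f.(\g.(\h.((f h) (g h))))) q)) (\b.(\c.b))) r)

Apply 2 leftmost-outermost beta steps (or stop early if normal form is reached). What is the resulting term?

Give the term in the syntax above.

Step 0: ((((\a.a) ((\f.(\g.(\h.((f h) (g h))))) q)) (\b.(\c.b))) r)
Step 1: ((((\f.(\g.(\h.((f h) (g h))))) q) (\b.(\c.b))) r)
Step 2: (((\g.(\h.((q h) (g h)))) (\b.(\c.b))) r)

Answer: (((\g.(\h.((q h) (g h)))) (\b.(\c.b))) r)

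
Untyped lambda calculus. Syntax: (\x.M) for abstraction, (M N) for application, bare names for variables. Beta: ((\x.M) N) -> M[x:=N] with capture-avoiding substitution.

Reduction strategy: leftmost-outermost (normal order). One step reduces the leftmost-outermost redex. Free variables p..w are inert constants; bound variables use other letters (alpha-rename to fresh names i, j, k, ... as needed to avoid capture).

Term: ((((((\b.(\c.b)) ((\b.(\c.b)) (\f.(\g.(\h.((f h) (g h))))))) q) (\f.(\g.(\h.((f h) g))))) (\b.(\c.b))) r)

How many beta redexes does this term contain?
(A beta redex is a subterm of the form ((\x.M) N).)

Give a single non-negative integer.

Term: ((((((\b.(\c.b)) ((\b.(\c.b)) (\f.(\g.(\h.((f h) (g h))))))) q) (\f.(\g.(\h.((f h) g))))) (\b.(\c.b))) r)
  Redex: ((\b.(\c.b)) ((\b.(\c.b)) (\f.(\g.(\h.((f h) (g h)))))))
  Redex: ((\b.(\c.b)) (\f.(\g.(\h.((f h) (g h))))))
Total redexes: 2

Answer: 2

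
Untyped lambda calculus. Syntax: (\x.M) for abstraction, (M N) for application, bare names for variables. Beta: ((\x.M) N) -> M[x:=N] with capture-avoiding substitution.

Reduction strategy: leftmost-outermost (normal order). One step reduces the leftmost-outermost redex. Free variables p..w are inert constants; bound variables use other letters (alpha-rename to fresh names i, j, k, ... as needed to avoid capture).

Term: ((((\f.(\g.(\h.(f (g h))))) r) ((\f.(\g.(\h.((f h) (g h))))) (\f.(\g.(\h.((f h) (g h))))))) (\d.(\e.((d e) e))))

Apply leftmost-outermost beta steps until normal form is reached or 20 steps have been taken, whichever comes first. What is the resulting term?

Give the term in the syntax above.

Step 0: ((((\f.(\g.(\h.(f (g h))))) r) ((\f.(\g.(\h.((f h) (g h))))) (\f.(\g.(\h.((f h) (g h))))))) (\d.(\e.((d e) e))))
Step 1: (((\g.(\h.(r (g h)))) ((\f.(\g.(\h.((f h) (g h))))) (\f.(\g.(\h.((f h) (g h))))))) (\d.(\e.((d e) e))))
Step 2: ((\h.(r (((\f.(\g.(\h.((f h) (g h))))) (\f.(\g.(\h.((f h) (g h)))))) h))) (\d.(\e.((d e) e))))
Step 3: (r (((\f.(\g.(\h.((f h) (g h))))) (\f.(\g.(\h.((f h) (g h)))))) (\d.(\e.((d e) e)))))
Step 4: (r ((\g.(\h.(((\f.(\g.(\h.((f h) (g h))))) h) (g h)))) (\d.(\e.((d e) e)))))
Step 5: (r (\h.(((\f.(\g.(\h.((f h) (g h))))) h) ((\d.(\e.((d e) e))) h))))
Step 6: (r (\h.((\g.(\i.((h i) (g i)))) ((\d.(\e.((d e) e))) h))))
Step 7: (r (\h.(\i.((h i) (((\d.(\e.((d e) e))) h) i)))))
Step 8: (r (\h.(\i.((h i) ((\e.((h e) e)) i)))))
Step 9: (r (\h.(\i.((h i) ((h i) i)))))

Answer: (r (\h.(\i.((h i) ((h i) i)))))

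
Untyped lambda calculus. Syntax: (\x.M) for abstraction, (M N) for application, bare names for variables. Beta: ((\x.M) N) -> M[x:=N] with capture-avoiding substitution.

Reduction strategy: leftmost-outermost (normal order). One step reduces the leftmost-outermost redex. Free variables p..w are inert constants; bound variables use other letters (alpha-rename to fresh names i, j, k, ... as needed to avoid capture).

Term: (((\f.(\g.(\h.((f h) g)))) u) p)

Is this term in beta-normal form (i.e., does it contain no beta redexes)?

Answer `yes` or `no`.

Term: (((\f.(\g.(\h.((f h) g)))) u) p)
Found 1 beta redex(es).

Answer: no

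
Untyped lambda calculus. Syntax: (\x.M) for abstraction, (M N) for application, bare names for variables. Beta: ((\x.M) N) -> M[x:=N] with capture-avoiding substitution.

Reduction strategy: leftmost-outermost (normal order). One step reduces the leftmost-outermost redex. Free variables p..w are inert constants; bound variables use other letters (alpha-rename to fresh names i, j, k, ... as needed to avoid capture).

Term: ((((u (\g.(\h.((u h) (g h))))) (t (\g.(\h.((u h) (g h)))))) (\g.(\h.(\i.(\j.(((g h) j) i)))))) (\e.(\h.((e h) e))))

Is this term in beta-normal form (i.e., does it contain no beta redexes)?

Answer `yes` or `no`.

Answer: yes

Derivation:
Term: ((((u (\g.(\h.((u h) (g h))))) (t (\g.(\h.((u h) (g h)))))) (\g.(\h.(\i.(\j.(((g h) j) i)))))) (\e.(\h.((e h) e))))
No beta redexes found.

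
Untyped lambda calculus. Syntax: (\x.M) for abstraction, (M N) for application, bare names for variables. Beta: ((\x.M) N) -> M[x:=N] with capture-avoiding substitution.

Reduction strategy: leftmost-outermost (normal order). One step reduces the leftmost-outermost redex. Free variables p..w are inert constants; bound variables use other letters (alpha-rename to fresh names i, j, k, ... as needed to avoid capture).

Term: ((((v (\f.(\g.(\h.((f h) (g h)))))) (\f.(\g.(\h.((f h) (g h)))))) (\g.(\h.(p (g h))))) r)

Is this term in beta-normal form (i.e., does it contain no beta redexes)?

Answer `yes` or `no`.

Term: ((((v (\f.(\g.(\h.((f h) (g h)))))) (\f.(\g.(\h.((f h) (g h)))))) (\g.(\h.(p (g h))))) r)
No beta redexes found.

Answer: yes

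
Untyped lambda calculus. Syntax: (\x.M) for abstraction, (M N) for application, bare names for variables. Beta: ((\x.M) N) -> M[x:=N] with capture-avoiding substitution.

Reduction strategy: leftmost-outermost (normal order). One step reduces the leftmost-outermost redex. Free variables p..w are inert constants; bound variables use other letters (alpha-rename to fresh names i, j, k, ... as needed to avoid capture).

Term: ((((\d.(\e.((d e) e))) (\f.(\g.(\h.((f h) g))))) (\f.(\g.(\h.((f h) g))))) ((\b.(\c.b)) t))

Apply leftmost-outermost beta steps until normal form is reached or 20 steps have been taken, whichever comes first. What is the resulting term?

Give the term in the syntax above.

Answer: (\h.(t (\f.(\g.(\h.((f h) g))))))

Derivation:
Step 0: ((((\d.(\e.((d e) e))) (\f.(\g.(\h.((f h) g))))) (\f.(\g.(\h.((f h) g))))) ((\b.(\c.b)) t))
Step 1: (((\e.(((\f.(\g.(\h.((f h) g)))) e) e)) (\f.(\g.(\h.((f h) g))))) ((\b.(\c.b)) t))
Step 2: ((((\f.(\g.(\h.((f h) g)))) (\f.(\g.(\h.((f h) g))))) (\f.(\g.(\h.((f h) g))))) ((\b.(\c.b)) t))
Step 3: (((\g.(\h.(((\f.(\g.(\h.((f h) g)))) h) g))) (\f.(\g.(\h.((f h) g))))) ((\b.(\c.b)) t))
Step 4: ((\h.(((\f.(\g.(\h.((f h) g)))) h) (\f.(\g.(\h.((f h) g)))))) ((\b.(\c.b)) t))
Step 5: (((\f.(\g.(\h.((f h) g)))) ((\b.(\c.b)) t)) (\f.(\g.(\h.((f h) g)))))
Step 6: ((\g.(\h.((((\b.(\c.b)) t) h) g))) (\f.(\g.(\h.((f h) g)))))
Step 7: (\h.((((\b.(\c.b)) t) h) (\f.(\g.(\h.((f h) g))))))
Step 8: (\h.(((\c.t) h) (\f.(\g.(\h.((f h) g))))))
Step 9: (\h.(t (\f.(\g.(\h.((f h) g))))))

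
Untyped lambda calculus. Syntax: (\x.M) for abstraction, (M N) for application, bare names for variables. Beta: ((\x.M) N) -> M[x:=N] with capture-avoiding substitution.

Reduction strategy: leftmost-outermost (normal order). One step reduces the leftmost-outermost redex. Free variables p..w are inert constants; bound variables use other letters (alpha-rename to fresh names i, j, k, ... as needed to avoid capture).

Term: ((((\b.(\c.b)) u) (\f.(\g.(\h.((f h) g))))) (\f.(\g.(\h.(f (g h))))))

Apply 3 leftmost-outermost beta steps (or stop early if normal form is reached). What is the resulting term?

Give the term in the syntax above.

Answer: (u (\f.(\g.(\h.(f (g h))))))

Derivation:
Step 0: ((((\b.(\c.b)) u) (\f.(\g.(\h.((f h) g))))) (\f.(\g.(\h.(f (g h))))))
Step 1: (((\c.u) (\f.(\g.(\h.((f h) g))))) (\f.(\g.(\h.(f (g h))))))
Step 2: (u (\f.(\g.(\h.(f (g h))))))
Step 3: (normal form reached)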